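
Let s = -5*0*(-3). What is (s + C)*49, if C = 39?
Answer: 1911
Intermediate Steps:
s = 0 (s = 0*(-3) = 0)
(s + C)*49 = (0 + 39)*49 = 39*49 = 1911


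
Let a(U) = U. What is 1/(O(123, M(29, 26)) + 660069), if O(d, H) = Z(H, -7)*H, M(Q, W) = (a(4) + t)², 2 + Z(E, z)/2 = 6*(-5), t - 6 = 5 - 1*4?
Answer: 1/652325 ≈ 1.5330e-6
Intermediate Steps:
t = 7 (t = 6 + (5 - 1*4) = 6 + (5 - 4) = 6 + 1 = 7)
Z(E, z) = -64 (Z(E, z) = -4 + 2*(6*(-5)) = -4 + 2*(-30) = -4 - 60 = -64)
M(Q, W) = 121 (M(Q, W) = (4 + 7)² = 11² = 121)
O(d, H) = -64*H
1/(O(123, M(29, 26)) + 660069) = 1/(-64*121 + 660069) = 1/(-7744 + 660069) = 1/652325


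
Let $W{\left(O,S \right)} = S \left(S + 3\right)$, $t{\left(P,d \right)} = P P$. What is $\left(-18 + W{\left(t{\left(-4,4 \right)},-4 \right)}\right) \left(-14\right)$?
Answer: $196$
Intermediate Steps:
$t{\left(P,d \right)} = P^{2}$
$W{\left(O,S \right)} = S \left(3 + S\right)$
$\left(-18 + W{\left(t{\left(-4,4 \right)},-4 \right)}\right) \left(-14\right) = \left(-18 - 4 \left(3 - 4\right)\right) \left(-14\right) = \left(-18 - -4\right) \left(-14\right) = \left(-18 + 4\right) \left(-14\right) = \left(-14\right) \left(-14\right) = 196$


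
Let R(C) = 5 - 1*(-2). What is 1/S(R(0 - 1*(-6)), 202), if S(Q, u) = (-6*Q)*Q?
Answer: -1/294 ≈ -0.0034014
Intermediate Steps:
R(C) = 7 (R(C) = 5 + 2 = 7)
S(Q, u) = -6*Q²
1/S(R(0 - 1*(-6)), 202) = 1/(-6*7²) = 1/(-6*49) = 1/(-294) = -1/294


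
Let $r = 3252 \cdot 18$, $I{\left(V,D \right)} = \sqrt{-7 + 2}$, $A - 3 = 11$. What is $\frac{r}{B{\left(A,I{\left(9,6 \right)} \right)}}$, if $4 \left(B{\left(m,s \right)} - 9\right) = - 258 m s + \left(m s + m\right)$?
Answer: $\frac{32520}{179807} + \frac{11700696 i \sqrt{5}}{899035} \approx 0.18086 + 29.102 i$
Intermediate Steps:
$A = 14$ ($A = 3 + 11 = 14$)
$I{\left(V,D \right)} = i \sqrt{5}$ ($I{\left(V,D \right)} = \sqrt{-5} = i \sqrt{5}$)
$r = 58536$
$B{\left(m,s \right)} = 9 + \frac{m}{4} - \frac{257 m s}{4}$ ($B{\left(m,s \right)} = 9 + \frac{- 258 m s + \left(m s + m\right)}{4} = 9 + \frac{- 258 m s + \left(m + m s\right)}{4} = 9 + \frac{m - 257 m s}{4} = 9 - \left(- \frac{m}{4} + \frac{257 m s}{4}\right) = 9 + \frac{m}{4} - \frac{257 m s}{4}$)
$\frac{r}{B{\left(A,I{\left(9,6 \right)} \right)}} = \frac{58536}{9 + \frac{1}{4} \cdot 14 - \frac{1799 i \sqrt{5}}{2}} = \frac{58536}{9 + \frac{7}{2} - \frac{1799 i \sqrt{5}}{2}} = \frac{58536}{\frac{25}{2} - \frac{1799 i \sqrt{5}}{2}}$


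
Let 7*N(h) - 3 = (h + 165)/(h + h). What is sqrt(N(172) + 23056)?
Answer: 3*sqrt(3713685626)/1204 ≈ 151.84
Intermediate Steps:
N(h) = 3/7 + (165 + h)/(14*h) (N(h) = 3/7 + ((h + 165)/(h + h))/7 = 3/7 + ((165 + h)/((2*h)))/7 = 3/7 + ((165 + h)*(1/(2*h)))/7 = 3/7 + ((165 + h)/(2*h))/7 = 3/7 + (165 + h)/(14*h))
sqrt(N(172) + 23056) = sqrt((1/14)*(165 + 7*172)/172 + 23056) = sqrt((1/14)*(1/172)*(165 + 1204) + 23056) = sqrt((1/14)*(1/172)*1369 + 23056) = sqrt(1369/2408 + 23056) = sqrt(55520217/2408) = 3*sqrt(3713685626)/1204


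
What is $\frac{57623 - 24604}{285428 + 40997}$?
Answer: $\frac{33019}{326425} \approx 0.10115$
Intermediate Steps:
$\frac{57623 - 24604}{285428 + 40997} = \frac{33019}{326425}$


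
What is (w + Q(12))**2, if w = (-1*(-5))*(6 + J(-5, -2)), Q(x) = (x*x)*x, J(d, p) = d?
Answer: 3003289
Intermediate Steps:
Q(x) = x**3 (Q(x) = x**2*x = x**3)
w = 5 (w = (-1*(-5))*(6 - 5) = 5*1 = 5)
(w + Q(12))**2 = (5 + 12**3)**2 = (5 + 1728)**2 = 1733**2 = 3003289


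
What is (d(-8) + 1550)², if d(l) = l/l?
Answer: 2405601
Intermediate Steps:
d(l) = 1
(d(-8) + 1550)² = (1 + 1550)² = 1551² = 2405601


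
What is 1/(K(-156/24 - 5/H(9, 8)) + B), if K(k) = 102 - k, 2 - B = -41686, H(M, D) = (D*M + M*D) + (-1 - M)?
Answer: 67/2800368 ≈ 2.3925e-5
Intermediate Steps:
H(M, D) = -1 - M + 2*D*M (H(M, D) = (D*M + D*M) + (-1 - M) = 2*D*M + (-1 - M) = -1 - M + 2*D*M)
B = 41688 (B = 2 - 1*(-41686) = 2 + 41686 = 41688)
1/(K(-156/24 - 5/H(9, 8)) + B) = 1/((102 - (-156/24 - 5/(-1 - 1*9 + 2*8*9))) + 41688) = 1/((102 - (-156*1/24 - 5/(-1 - 9 + 144))) + 41688) = 1/((102 - (-13/2 - 5/134)) + 41688) = 1/((102 - 1*(-438/67)) + 41688) = 1/((102 + 438/67) + 41688) = 1/(7272/67 + 41688) = 1/(2800368/67) = 67/2800368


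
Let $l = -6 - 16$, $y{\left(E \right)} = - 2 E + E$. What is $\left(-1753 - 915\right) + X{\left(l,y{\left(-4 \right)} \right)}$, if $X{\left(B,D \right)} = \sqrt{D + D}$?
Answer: $-2668 + 2 \sqrt{2} \approx -2665.2$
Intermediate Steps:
$y{\left(E \right)} = - E$
$l = -22$ ($l = -6 - 16 = -22$)
$X{\left(B,D \right)} = \sqrt{2} \sqrt{D}$ ($X{\left(B,D \right)} = \sqrt{2 D} = \sqrt{2} \sqrt{D}$)
$\left(-1753 - 915\right) + X{\left(l,y{\left(-4 \right)} \right)} = \left(-1753 - 915\right) + \sqrt{2} \sqrt{\left(-1\right) \left(-4\right)} = -2668 + \sqrt{2} \sqrt{4} = -2668 + \sqrt{2} \cdot 2 = -2668 + 2 \sqrt{2}$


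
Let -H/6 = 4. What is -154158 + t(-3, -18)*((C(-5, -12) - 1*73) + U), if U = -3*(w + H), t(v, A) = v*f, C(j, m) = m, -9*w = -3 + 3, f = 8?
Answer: -153846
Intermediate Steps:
H = -24 (H = -6*4 = -24)
w = 0 (w = -(-3 + 3)/9 = -1/9*0 = 0)
t(v, A) = 8*v (t(v, A) = v*8 = 8*v)
U = 72 (U = -3*(0 - 24) = -3*(-24) = 72)
-154158 + t(-3, -18)*((C(-5, -12) - 1*73) + U) = -154158 + (8*(-3))*((-12 - 1*73) + 72) = -154158 - 24*((-12 - 73) + 72) = -154158 - 24*(-85 + 72) = -154158 - 24*(-13) = -154158 + 312 = -153846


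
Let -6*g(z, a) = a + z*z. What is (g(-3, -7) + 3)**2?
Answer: 64/9 ≈ 7.1111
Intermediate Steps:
g(z, a) = -a/6 - z**2/6 (g(z, a) = -(a + z*z)/6 = -(a + z**2)/6 = -a/6 - z**2/6)
(g(-3, -7) + 3)**2 = ((-1/6*(-7) - 1/6*(-3)**2) + 3)**2 = ((7/6 - 1/6*9) + 3)**2 = ((7/6 - 3/2) + 3)**2 = (-1/3 + 3)**2 = (8/3)**2 = 64/9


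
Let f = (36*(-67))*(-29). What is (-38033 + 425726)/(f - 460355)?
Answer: -387693/390407 ≈ -0.99305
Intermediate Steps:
f = 69948 (f = -2412*(-29) = 69948)
(-38033 + 425726)/(f - 460355) = (-38033 + 425726)/(69948 - 460355) = 387693/(-390407) = 387693*(-1/390407) = -387693/390407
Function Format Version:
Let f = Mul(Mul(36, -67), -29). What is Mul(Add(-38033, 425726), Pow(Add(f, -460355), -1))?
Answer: Rational(-387693, 390407) ≈ -0.99305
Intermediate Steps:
f = 69948 (f = Mul(-2412, -29) = 69948)
Mul(Add(-38033, 425726), Pow(Add(f, -460355), -1)) = Mul(Add(-38033, 425726), Pow(Add(69948, -460355), -1)) = Mul(387693, Pow(-390407, -1)) = Mul(387693, Rational(-1, 390407)) = Rational(-387693, 390407)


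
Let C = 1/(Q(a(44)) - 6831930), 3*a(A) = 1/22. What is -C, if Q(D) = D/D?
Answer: 1/6831929 ≈ 1.4637e-7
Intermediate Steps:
a(A) = 1/66 (a(A) = (1/3)/22 = (1/3)*(1/22) = 1/66)
Q(D) = 1
C = -1/6831929 (C = 1/(1 - 6831930) = 1/(-6831929) = -1/6831929 ≈ -1.4637e-7)
-C = -1*(-1/6831929) = 1/6831929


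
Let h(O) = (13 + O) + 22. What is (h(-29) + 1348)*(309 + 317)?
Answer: 847604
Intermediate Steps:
h(O) = 35 + O
(h(-29) + 1348)*(309 + 317) = ((35 - 29) + 1348)*(309 + 317) = (6 + 1348)*626 = 1354*626 = 847604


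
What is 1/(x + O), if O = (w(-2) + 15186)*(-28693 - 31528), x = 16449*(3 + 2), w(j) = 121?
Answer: -1/921720602 ≈ -1.0849e-9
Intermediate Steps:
x = 82245 (x = 16449*5 = 82245)
O = -921802847 (O = (121 + 15186)*(-28693 - 31528) = 15307*(-60221) = -921802847)
1/(x + O) = 1/(82245 - 921802847) = 1/(-921720602) = -1/921720602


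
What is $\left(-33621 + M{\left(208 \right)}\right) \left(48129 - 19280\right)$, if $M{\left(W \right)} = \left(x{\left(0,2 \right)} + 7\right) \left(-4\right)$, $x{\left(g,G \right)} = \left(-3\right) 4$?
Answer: $-969355249$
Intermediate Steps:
$x{\left(g,G \right)} = -12$
$M{\left(W \right)} = 20$ ($M{\left(W \right)} = \left(-12 + 7\right) \left(-4\right) = \left(-5\right) \left(-4\right) = 20$)
$\left(-33621 + M{\left(208 \right)}\right) \left(48129 - 19280\right) = \left(-33621 + 20\right) \left(48129 - 19280\right) = \left(-33601\right) 28849 = -969355249$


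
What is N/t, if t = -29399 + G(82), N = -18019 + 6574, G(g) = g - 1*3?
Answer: 2289/5864 ≈ 0.39035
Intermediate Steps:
G(g) = -3 + g (G(g) = g - 3 = -3 + g)
N = -11445
t = -29320 (t = -29399 + (-3 + 82) = -29399 + 79 = -29320)
N/t = -11445/(-29320) = -11445*(-1/29320) = 2289/5864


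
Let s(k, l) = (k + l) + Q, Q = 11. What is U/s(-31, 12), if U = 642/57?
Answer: -107/76 ≈ -1.4079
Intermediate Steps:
s(k, l) = 11 + k + l (s(k, l) = (k + l) + 11 = 11 + k + l)
U = 214/19 (U = 642*(1/57) = 214/19 ≈ 11.263)
U/s(-31, 12) = 214/(19*(11 - 31 + 12)) = (214/19)/(-8) = (214/19)*(-⅛) = -107/76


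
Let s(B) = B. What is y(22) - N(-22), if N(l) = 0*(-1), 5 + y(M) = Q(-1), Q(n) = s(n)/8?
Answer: -41/8 ≈ -5.1250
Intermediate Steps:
Q(n) = n/8
y(M) = -41/8 (y(M) = -5 + (1/8)*(-1) = -5 - 1/8 = -41/8)
N(l) = 0
y(22) - N(-22) = -41/8 - 1*0 = -41/8 + 0 = -41/8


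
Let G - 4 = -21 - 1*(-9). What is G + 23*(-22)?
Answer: -514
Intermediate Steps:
G = -8 (G = 4 + (-21 - 1*(-9)) = 4 + (-21 + 9) = 4 - 12 = -8)
G + 23*(-22) = -8 + 23*(-22) = -8 - 506 = -514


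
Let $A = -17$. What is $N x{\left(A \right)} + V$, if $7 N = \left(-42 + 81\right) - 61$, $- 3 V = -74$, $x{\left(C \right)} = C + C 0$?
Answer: $\frac{1640}{21} \approx 78.095$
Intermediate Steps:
$x{\left(C \right)} = C$ ($x{\left(C \right)} = C + 0 = C$)
$V = \frac{74}{3}$ ($V = \left(- \frac{1}{3}\right) \left(-74\right) = \frac{74}{3} \approx 24.667$)
$N = - \frac{22}{7}$ ($N = \frac{\left(-42 + 81\right) - 61}{7} = \frac{39 - 61}{7} = \frac{1}{7} \left(-22\right) = - \frac{22}{7} \approx -3.1429$)
$N x{\left(A \right)} + V = \left(- \frac{22}{7}\right) \left(-17\right) + \frac{74}{3} = \frac{374}{7} + \frac{74}{3} = \frac{1640}{21}$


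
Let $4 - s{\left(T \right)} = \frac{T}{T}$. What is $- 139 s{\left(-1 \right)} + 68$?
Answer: $-349$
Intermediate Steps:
$s{\left(T \right)} = 3$ ($s{\left(T \right)} = 4 - \frac{T}{T} = 4 - 1 = 3$)
$- 139 s{\left(-1 \right)} + 68 = \left(-139\right) 3 + 68 = -417 + 68 = -349$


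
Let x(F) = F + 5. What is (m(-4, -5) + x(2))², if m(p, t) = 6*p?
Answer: 289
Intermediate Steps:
x(F) = 5 + F
(m(-4, -5) + x(2))² = (6*(-4) + (5 + 2))² = (-24 + 7)² = (-17)² = 289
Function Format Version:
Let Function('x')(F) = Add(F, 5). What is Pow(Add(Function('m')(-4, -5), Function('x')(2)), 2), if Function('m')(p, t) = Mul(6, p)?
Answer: 289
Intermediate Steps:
Function('x')(F) = Add(5, F)
Pow(Add(Function('m')(-4, -5), Function('x')(2)), 2) = Pow(Add(Mul(6, -4), Add(5, 2)), 2) = Pow(Add(-24, 7), 2) = Pow(-17, 2) = 289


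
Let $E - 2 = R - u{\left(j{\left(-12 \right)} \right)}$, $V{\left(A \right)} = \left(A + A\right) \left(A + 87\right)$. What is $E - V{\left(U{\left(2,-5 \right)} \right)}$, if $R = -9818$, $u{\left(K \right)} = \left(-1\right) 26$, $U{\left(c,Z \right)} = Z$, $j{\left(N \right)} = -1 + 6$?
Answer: $-8970$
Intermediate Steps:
$j{\left(N \right)} = 5$
$u{\left(K \right)} = -26$
$V{\left(A \right)} = 2 A \left(87 + A\right)$
$E = -9790$ ($E = 2 - 9792 = -9790$)
$E - V{\left(U{\left(2,-5 \right)} \right)} = -9790 - 2 \left(-5\right) \left(87 - 5\right) = -9790 - 2 \left(-5\right) 82 = -9790 - -820 = -9790 + 820 = -8970$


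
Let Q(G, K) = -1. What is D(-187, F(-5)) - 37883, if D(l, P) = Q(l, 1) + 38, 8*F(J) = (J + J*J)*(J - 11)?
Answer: -37846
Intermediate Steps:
F(J) = (-11 + J)*(J + J²)/8 (F(J) = ((J + J*J)*(J - 11))/8 = ((J + J²)*(-11 + J))/8 = ((-11 + J)*(J + J²))/8 = (-11 + J)*(J + J²)/8)
D(l, P) = 37 (D(l, P) = -1 + 38 = 37)
D(-187, F(-5)) - 37883 = 37 - 37883 = -37846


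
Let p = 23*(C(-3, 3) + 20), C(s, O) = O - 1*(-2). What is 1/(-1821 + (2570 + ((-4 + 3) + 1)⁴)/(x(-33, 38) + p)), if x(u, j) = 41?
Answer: -308/559583 ≈ -0.00055041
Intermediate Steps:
C(s, O) = 2 + O (C(s, O) = O + 2 = 2 + O)
p = 575 (p = 23*((2 + 3) + 20) = 23*(5 + 20) = 23*25 = 575)
1/(-1821 + (2570 + ((-4 + 3) + 1)⁴)/(x(-33, 38) + p)) = 1/(-1821 + (2570 + ((-4 + 3) + 1)⁴)/(41 + 575)) = 1/(-1821 + (2570 + (-1 + 1)⁴)/616) = 1/(-1821 + (2570 + 0⁴)*(1/616)) = 1/(-1821 + (2570 + 0)*(1/616)) = 1/(-1821 + 2570*(1/616)) = 1/(-1821 + 1285/308) = 1/(-559583/308) = -308/559583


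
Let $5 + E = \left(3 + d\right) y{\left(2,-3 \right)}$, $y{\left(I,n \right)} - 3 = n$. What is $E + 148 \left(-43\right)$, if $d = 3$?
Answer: $-6369$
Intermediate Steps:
$y{\left(I,n \right)} = 3 + n$
$E = -5$ ($E = -5 + \left(3 + 3\right) \left(3 - 3\right) = -5 + 6 \cdot 0 = -5 + 0 = -5$)
$E + 148 \left(-43\right) = -5 + 148 \left(-43\right) = -5 - 6364 = -6369$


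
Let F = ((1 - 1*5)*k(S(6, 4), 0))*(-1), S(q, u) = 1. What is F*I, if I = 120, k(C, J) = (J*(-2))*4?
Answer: 0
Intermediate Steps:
k(C, J) = -8*J (k(C, J) = -2*J*4 = -8*J)
F = 0 (F = ((1 - 1*5)*(-8*0))*(-1) = ((1 - 5)*0)*(-1) = -4*0*(-1) = 0*(-1) = 0)
F*I = 0*120 = 0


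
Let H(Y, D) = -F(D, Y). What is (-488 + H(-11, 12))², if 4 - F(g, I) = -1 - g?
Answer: 255025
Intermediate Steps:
F(g, I) = 5 + g (F(g, I) = 4 - (-1 - g) = 4 + (1 + g) = 5 + g)
H(Y, D) = -5 - D (H(Y, D) = -(5 + D) = -5 - D)
(-488 + H(-11, 12))² = (-488 + (-5 - 1*12))² = (-488 + (-5 - 12))² = (-488 - 17)² = (-505)² = 255025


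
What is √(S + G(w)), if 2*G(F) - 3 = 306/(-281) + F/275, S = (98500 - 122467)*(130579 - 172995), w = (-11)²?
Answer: √2006762769855298/1405 ≈ 31884.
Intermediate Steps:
w = 121
S = 1016584272 (S = -23967*(-42416) = 1016584272)
G(F) = 537/562 + F/550 (G(F) = 3/2 + (306/(-281) + F/275)/2 = 3/2 + (306*(-1/281) + F*(1/275))/2 = 3/2 + (-306/281 + F/275)/2 = 3/2 + (-153/281 + F/550) = 537/562 + F/550)
√(S + G(w)) = √(1016584272 + (537/562 + (1/550)*121)) = √(1016584272 + (537/562 + 11/50)) = √(1016584272 + 8258/7025) = √(7141504519058/7025) = √2006762769855298/1405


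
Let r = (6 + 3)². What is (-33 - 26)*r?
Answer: -4779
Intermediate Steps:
r = 81 (r = 9² = 81)
(-33 - 26)*r = (-33 - 26)*81 = -59*81 = -4779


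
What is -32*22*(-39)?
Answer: 27456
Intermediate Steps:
-32*22*(-39) = -704*(-39) = 27456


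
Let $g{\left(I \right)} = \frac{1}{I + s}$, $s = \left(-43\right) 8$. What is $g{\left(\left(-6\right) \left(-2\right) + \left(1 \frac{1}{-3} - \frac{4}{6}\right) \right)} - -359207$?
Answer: $\frac{119615930}{333} \approx 3.5921 \cdot 10^{5}$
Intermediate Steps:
$s = -344$
$g{\left(I \right)} = \frac{1}{-344 + I}$ ($g{\left(I \right)} = \frac{1}{I - 344} = \frac{1}{-344 + I}$)
$g{\left(\left(-6\right) \left(-2\right) + \left(1 \frac{1}{-3} - \frac{4}{6}\right) \right)} - -359207 = \frac{1}{-344 + \left(\left(-6\right) \left(-2\right) + \left(1 \frac{1}{-3} - \frac{4}{6}\right)\right)} - -359207 = \frac{1}{-344 + \left(12 + \left(1 \left(- \frac{1}{3}\right) - \frac{2}{3}\right)\right)} + 359207 = \frac{1}{-344 + \left(12 - 1\right)} + 359207 = \frac{1}{-344 + 11} + 359207 = \frac{1}{-333} + 359207 = - \frac{1}{333} + 359207 = \frac{119615930}{333}$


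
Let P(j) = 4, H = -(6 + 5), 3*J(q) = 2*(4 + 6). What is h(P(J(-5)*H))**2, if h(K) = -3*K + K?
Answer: 64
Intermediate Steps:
J(q) = 20/3 (J(q) = (2*(4 + 6))/3 = (2*10)/3 = (1/3)*20 = 20/3)
H = -11 (H = -1*11 = -11)
h(K) = -2*K
h(P(J(-5)*H))**2 = (-2*4)**2 = (-8)**2 = 64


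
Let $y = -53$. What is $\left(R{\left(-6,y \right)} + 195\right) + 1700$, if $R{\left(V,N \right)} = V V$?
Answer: $1931$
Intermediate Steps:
$R{\left(V,N \right)} = V^{2}$
$\left(R{\left(-6,y \right)} + 195\right) + 1700 = \left(\left(-6\right)^{2} + 195\right) + 1700 = \left(36 + 195\right) + 1700 = 231 + 1700 = 1931$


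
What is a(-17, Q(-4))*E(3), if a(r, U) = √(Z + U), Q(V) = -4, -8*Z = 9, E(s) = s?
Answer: 3*I*√82/4 ≈ 6.7915*I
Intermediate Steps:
Z = -9/8 (Z = -⅛*9 = -9/8 ≈ -1.1250)
a(r, U) = √(-9/8 + U)
a(-17, Q(-4))*E(3) = (√(-18 + 16*(-4))/4)*3 = (√(-18 - 64)/4)*3 = (√(-82)/4)*3 = ((I*√82)/4)*3 = (I*√82/4)*3 = 3*I*√82/4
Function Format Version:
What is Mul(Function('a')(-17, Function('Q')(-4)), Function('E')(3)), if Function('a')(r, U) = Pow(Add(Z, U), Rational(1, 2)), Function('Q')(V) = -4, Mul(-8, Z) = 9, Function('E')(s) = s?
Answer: Mul(Rational(3, 4), I, Pow(82, Rational(1, 2))) ≈ Mul(6.7915, I)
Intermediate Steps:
Z = Rational(-9, 8) (Z = Mul(Rational(-1, 8), 9) = Rational(-9, 8) ≈ -1.1250)
Function('a')(r, U) = Pow(Add(Rational(-9, 8), U), Rational(1, 2))
Mul(Function('a')(-17, Function('Q')(-4)), Function('E')(3)) = Mul(Mul(Rational(1, 4), Pow(Add(-18, Mul(16, -4)), Rational(1, 2))), 3) = Mul(Mul(Rational(1, 4), Pow(Add(-18, -64), Rational(1, 2))), 3) = Mul(Mul(Rational(1, 4), Pow(-82, Rational(1, 2))), 3) = Mul(Mul(Rational(1, 4), Mul(I, Pow(82, Rational(1, 2)))), 3) = Mul(Mul(Rational(1, 4), I, Pow(82, Rational(1, 2))), 3) = Mul(Rational(3, 4), I, Pow(82, Rational(1, 2)))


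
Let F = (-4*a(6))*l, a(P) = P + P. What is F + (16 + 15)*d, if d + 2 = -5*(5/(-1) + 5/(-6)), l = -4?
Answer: 6205/6 ≈ 1034.2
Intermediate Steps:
a(P) = 2*P
F = 192 (F = -8*6*(-4) = -4*12*(-4) = -48*(-4) = 192)
d = 163/6 (d = -2 - 5*(5/(-1) + 5/(-6)) = -2 - 5*(5*(-1) + 5*(-⅙)) = -2 - 5*(-5 - ⅚) = -2 - 5*(-35/6) = -2 + 175/6 = 163/6 ≈ 27.167)
F + (16 + 15)*d = 192 + (16 + 15)*(163/6) = 192 + 31*(163/6) = 192 + 5053/6 = 6205/6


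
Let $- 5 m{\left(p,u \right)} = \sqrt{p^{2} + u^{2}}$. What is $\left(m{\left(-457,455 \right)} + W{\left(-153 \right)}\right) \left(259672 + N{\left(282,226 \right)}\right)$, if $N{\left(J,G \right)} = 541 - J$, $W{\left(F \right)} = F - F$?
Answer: $- \frac{259931 \sqrt{415874}}{5} \approx -3.3525 \cdot 10^{7}$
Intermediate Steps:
$W{\left(F \right)} = 0$
$m{\left(p,u \right)} = - \frac{\sqrt{p^{2} + u^{2}}}{5}$
$\left(m{\left(-457,455 \right)} + W{\left(-153 \right)}\right) \left(259672 + N{\left(282,226 \right)}\right) = \left(- \frac{\sqrt{\left(-457\right)^{2} + 455^{2}}}{5} + 0\right) \left(259672 + \left(541 - 282\right)\right) = \left(- \frac{\sqrt{208849 + 207025}}{5} + 0\right) \left(259672 + \left(541 - 282\right)\right) = \left(- \frac{\sqrt{415874}}{5} + 0\right) \left(259672 + 259\right) = - \frac{\sqrt{415874}}{5} \cdot 259931 = - \frac{259931 \sqrt{415874}}{5}$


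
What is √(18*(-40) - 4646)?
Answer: I*√5366 ≈ 73.253*I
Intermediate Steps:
√(18*(-40) - 4646) = √(-720 - 4646) = √(-5366) = I*√5366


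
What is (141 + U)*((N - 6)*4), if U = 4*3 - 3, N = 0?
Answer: -3600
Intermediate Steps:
U = 9 (U = 12 - 3 = 9)
(141 + U)*((N - 6)*4) = (141 + 9)*((0 - 6)*4) = 150*(-6*4) = 150*(-24) = -3600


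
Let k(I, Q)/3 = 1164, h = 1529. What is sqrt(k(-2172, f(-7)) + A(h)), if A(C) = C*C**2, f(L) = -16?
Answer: sqrt(3574562381) ≈ 59788.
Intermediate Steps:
k(I, Q) = 3492 (k(I, Q) = 3*1164 = 3492)
A(C) = C**3
sqrt(k(-2172, f(-7)) + A(h)) = sqrt(3492 + 1529**3) = sqrt(3492 + 3574558889) = sqrt(3574562381)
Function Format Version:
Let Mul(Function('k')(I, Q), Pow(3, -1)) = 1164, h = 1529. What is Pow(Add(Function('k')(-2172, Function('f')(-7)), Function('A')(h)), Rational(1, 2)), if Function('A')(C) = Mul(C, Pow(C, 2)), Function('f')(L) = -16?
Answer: Pow(3574562381, Rational(1, 2)) ≈ 59788.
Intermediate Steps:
Function('k')(I, Q) = 3492 (Function('k')(I, Q) = Mul(3, 1164) = 3492)
Function('A')(C) = Pow(C, 3)
Pow(Add(Function('k')(-2172, Function('f')(-7)), Function('A')(h)), Rational(1, 2)) = Pow(Add(3492, Pow(1529, 3)), Rational(1, 2)) = Pow(Add(3492, 3574558889), Rational(1, 2)) = Pow(3574562381, Rational(1, 2))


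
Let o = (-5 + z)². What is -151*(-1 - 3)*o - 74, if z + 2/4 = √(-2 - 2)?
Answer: 15781 - 13288*I ≈ 15781.0 - 13288.0*I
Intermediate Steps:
z = -½ + 2*I (z = -½ + √(-2 - 2) = -½ + √(-4) = -½ + 2*I ≈ -0.5 + 2.0*I)
o = (-11/2 + 2*I)² (o = (-5 + (-½ + 2*I))² = (-11/2 + 2*I)² ≈ 26.25 - 22.0*I)
-151*(-1 - 3)*o - 74 = -151*(-1 - 3)*(105/4 - 22*I) - 74 = -(-604)*(105/4 - 22*I) - 74 = -151*(-105 + 88*I) - 74 = (15855 - 13288*I) - 74 = 15781 - 13288*I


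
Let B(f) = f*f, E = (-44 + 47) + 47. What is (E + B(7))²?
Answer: 9801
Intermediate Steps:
E = 50 (E = 3 + 47 = 50)
B(f) = f²
(E + B(7))² = (50 + 7²)² = (50 + 49)² = 99² = 9801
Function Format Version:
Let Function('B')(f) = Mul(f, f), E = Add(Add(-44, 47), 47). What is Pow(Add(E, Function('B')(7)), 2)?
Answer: 9801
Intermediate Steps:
E = 50 (E = Add(3, 47) = 50)
Function('B')(f) = Pow(f, 2)
Pow(Add(E, Function('B')(7)), 2) = Pow(Add(50, Pow(7, 2)), 2) = Pow(Add(50, 49), 2) = Pow(99, 2) = 9801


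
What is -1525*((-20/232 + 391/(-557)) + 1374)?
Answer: -67653546025/32306 ≈ -2.0941e+6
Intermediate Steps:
-1525*((-20/232 + 391/(-557)) + 1374) = -1525*((-20*1/232 + 391*(-1/557)) + 1374) = -1525*((-5/58 - 391/557) + 1374) = -1525*(-25463/32306 + 1374) = -1525*44362981/32306 = -67653546025/32306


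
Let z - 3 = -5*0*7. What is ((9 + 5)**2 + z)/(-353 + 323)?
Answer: -199/30 ≈ -6.6333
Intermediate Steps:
z = 3 (z = 3 - 5*0*7 = 3 + 0*7 = 3 + 0 = 3)
((9 + 5)**2 + z)/(-353 + 323) = ((9 + 5)**2 + 3)/(-353 + 323) = (14**2 + 3)/(-30) = (196 + 3)*(-1/30) = 199*(-1/30) = -199/30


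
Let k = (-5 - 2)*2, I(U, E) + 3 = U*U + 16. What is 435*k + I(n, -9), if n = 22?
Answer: -5593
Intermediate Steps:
I(U, E) = 13 + U² (I(U, E) = -3 + (U*U + 16) = -3 + (U² + 16) = -3 + (16 + U²) = 13 + U²)
k = -14 (k = -7*2 = -14)
435*k + I(n, -9) = 435*(-14) + (13 + 22²) = -6090 + (13 + 484) = -6090 + 497 = -5593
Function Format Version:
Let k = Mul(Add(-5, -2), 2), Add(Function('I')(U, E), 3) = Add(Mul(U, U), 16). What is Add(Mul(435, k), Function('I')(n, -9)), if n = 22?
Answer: -5593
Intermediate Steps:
Function('I')(U, E) = Add(13, Pow(U, 2)) (Function('I')(U, E) = Add(-3, Add(Mul(U, U), 16)) = Add(-3, Add(Pow(U, 2), 16)) = Add(-3, Add(16, Pow(U, 2))) = Add(13, Pow(U, 2)))
k = -14 (k = Mul(-7, 2) = -14)
Add(Mul(435, k), Function('I')(n, -9)) = Add(Mul(435, -14), Add(13, Pow(22, 2))) = Add(-6090, Add(13, 484)) = Add(-6090, 497) = -5593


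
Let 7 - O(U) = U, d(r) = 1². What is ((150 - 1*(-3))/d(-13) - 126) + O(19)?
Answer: 15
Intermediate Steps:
d(r) = 1
O(U) = 7 - U
((150 - 1*(-3))/d(-13) - 126) + O(19) = ((150 - 1*(-3))/1 - 126) + (7 - 1*19) = ((150 + 3)*1 - 126) + (7 - 19) = (153*1 - 126) - 12 = (153 - 126) - 12 = 27 - 12 = 15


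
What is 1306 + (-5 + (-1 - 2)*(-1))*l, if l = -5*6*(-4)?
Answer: 1066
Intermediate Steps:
l = 120 (l = -30*(-4) = 120)
1306 + (-5 + (-1 - 2)*(-1))*l = 1306 + (-5 + (-1 - 2)*(-1))*120 = 1306 + (-5 - 3*(-1))*120 = 1306 + (-5 + 3)*120 = 1306 - 2*120 = 1306 - 240 = 1066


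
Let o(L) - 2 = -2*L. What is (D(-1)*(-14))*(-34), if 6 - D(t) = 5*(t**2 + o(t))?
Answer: -9044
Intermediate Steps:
o(L) = 2 - 2*L
D(t) = -4 - 5*t**2 + 10*t (D(t) = 6 - 5*(t**2 + (2 - 2*t)) = 6 - 5*(2 + t**2 - 2*t) = 6 - (10 - 10*t + 5*t**2) = 6 + (-10 - 5*t**2 + 10*t) = -4 - 5*t**2 + 10*t)
(D(-1)*(-14))*(-34) = ((-4 - 5*(-1)**2 + 10*(-1))*(-14))*(-34) = ((-4 - 5*1 - 10)*(-14))*(-34) = ((-4 - 5 - 10)*(-14))*(-34) = -19*(-14)*(-34) = 266*(-34) = -9044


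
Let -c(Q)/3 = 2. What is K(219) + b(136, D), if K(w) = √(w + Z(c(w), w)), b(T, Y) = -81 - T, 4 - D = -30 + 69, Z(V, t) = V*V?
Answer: -217 + √255 ≈ -201.03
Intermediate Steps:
c(Q) = -6 (c(Q) = -3*2 = -6)
Z(V, t) = V²
D = -35 (D = 4 - (-30 + 69) = 4 - 1*39 = 4 - 39 = -35)
K(w) = √(36 + w) (K(w) = √(w + (-6)²) = √(w + 36) = √(36 + w))
K(219) + b(136, D) = √(36 + 219) + (-81 - 1*136) = √255 + (-81 - 136) = √255 - 217 = -217 + √255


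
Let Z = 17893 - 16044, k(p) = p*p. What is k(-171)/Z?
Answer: 29241/1849 ≈ 15.814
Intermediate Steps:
k(p) = p²
Z = 1849
k(-171)/Z = (-171)²/1849 = 29241*(1/1849) = 29241/1849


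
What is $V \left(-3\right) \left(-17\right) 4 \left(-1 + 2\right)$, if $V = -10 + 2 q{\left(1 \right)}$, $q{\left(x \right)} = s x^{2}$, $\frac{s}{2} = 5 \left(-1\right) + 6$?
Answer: $-1224$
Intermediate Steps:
$s = 2$ ($s = 2 \left(5 \left(-1\right) + 6\right) = 2 \left(-5 + 6\right) = 2 \cdot 1 = 2$)
$q{\left(x \right)} = 2 x^{2}$
$V = -6$ ($V = -10 + 2 \cdot 2 \cdot 1^{2} = -10 + 2 \cdot 2 \cdot 1 = -10 + 2 \cdot 2 = -10 + 4 = -6$)
$V \left(-3\right) \left(-17\right) 4 \left(-1 + 2\right) = - 6 \left(-3\right) \left(-17\right) 4 \left(-1 + 2\right) = - 6 \cdot 51 \cdot 4 \cdot 1 = - 6 \cdot 51 \cdot 4 = \left(-6\right) 204 = -1224$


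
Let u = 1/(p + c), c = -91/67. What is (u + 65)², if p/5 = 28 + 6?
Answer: 539493188004/127667401 ≈ 4225.8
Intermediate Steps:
c = -91/67 (c = -91*1/67 = -91/67 ≈ -1.3582)
p = 170 (p = 5*(28 + 6) = 5*34 = 170)
u = 67/11299 (u = 1/(170 - 91/67) = 1/(11299/67) = 67/11299 ≈ 0.0059297)
(u + 65)² = (67/11299 + 65)² = (734502/11299)² = 539493188004/127667401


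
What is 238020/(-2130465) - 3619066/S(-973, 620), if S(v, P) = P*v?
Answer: 252223516683/42840810530 ≈ 5.8875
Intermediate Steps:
238020/(-2130465) - 3619066/S(-973, 620) = 238020/(-2130465) - 3619066/(620*(-973)) = 238020*(-1/2130465) - 3619066/(-603260) = -15868/142031 - 3619066*(-1/603260) = -15868/142031 + 1809533/301630 = 252223516683/42840810530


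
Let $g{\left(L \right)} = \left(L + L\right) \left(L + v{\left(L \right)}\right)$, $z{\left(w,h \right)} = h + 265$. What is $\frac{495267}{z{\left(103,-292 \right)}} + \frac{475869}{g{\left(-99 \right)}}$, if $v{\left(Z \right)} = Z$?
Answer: $- \frac{239550605}{13068} \approx -18331.0$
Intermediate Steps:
$z{\left(w,h \right)} = 265 + h$
$g{\left(L \right)} = 4 L^{2}$ ($g{\left(L \right)} = \left(L + L\right) \left(L + L\right) = 2 L 2 L = 4 L^{2}$)
$\frac{495267}{z{\left(103,-292 \right)}} + \frac{475869}{g{\left(-99 \right)}} = \frac{495267}{265 - 292} + \frac{475869}{4 \left(-99\right)^{2}} = \frac{495267}{-27} + \frac{475869}{4 \cdot 9801} = 495267 \left(- \frac{1}{27}\right) + \frac{475869}{39204} = - \frac{165089}{9} + 475869 \cdot \frac{1}{39204} = - \frac{165089}{9} + \frac{158623}{13068} = - \frac{239550605}{13068}$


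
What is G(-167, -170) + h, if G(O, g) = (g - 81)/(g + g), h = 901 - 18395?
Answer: -5947709/340 ≈ -17493.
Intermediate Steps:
h = -17494
G(O, g) = (-81 + g)/(2*g) (G(O, g) = (-81 + g)/((2*g)) = (-81 + g)*(1/(2*g)) = (-81 + g)/(2*g))
G(-167, -170) + h = (½)*(-81 - 170)/(-170) - 17494 = (½)*(-1/170)*(-251) - 17494 = 251/340 - 17494 = -5947709/340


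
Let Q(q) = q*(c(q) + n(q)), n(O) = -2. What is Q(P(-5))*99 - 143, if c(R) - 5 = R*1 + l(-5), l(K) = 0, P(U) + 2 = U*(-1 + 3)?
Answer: 10549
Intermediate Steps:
P(U) = -2 + 2*U (P(U) = -2 + U*(-1 + 3) = -2 + U*2 = -2 + 2*U)
c(R) = 5 + R (c(R) = 5 + (R*1 + 0) = 5 + (R + 0) = 5 + R)
Q(q) = q*(3 + q) (Q(q) = q*((5 + q) - 2) = q*(3 + q))
Q(P(-5))*99 - 143 = ((-2 + 2*(-5))*(3 + (-2 + 2*(-5))))*99 - 143 = ((-2 - 10)*(3 + (-2 - 10)))*99 - 143 = -12*(3 - 12)*99 - 143 = -12*(-9)*99 - 143 = 108*99 - 143 = 10692 - 143 = 10549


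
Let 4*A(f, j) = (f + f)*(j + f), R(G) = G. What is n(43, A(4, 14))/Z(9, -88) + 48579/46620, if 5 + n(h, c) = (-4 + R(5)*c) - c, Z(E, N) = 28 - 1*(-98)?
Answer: 32843/15540 ≈ 2.1134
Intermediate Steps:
Z(E, N) = 126 (Z(E, N) = 28 + 98 = 126)
A(f, j) = f*(f + j)/2 (A(f, j) = ((f + f)*(j + f))/4 = ((2*f)*(f + j))/4 = (2*f*(f + j))/4 = f*(f + j)/2)
n(h, c) = -9 + 4*c (n(h, c) = -5 + ((-4 + 5*c) - c) = -5 + (-4 + 4*c) = -9 + 4*c)
n(43, A(4, 14))/Z(9, -88) + 48579/46620 = (-9 + 4*((½)*4*(4 + 14)))/126 + 48579/46620 = (-9 + 4*((½)*4*18))*(1/126) + 48579*(1/46620) = (-9 + 4*36)*(1/126) + 16193/15540 = (-9 + 144)*(1/126) + 16193/15540 = 135*(1/126) + 16193/15540 = 15/14 + 16193/15540 = 32843/15540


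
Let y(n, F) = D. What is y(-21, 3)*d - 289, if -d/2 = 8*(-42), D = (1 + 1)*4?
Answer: 5087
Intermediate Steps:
D = 8 (D = 2*4 = 8)
y(n, F) = 8
d = 672 (d = -16*(-42) = -2*(-336) = 672)
y(-21, 3)*d - 289 = 8*672 - 289 = 5376 - 289 = 5087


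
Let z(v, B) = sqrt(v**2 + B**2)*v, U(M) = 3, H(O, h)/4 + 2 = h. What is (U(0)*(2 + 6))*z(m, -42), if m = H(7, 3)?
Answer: 192*sqrt(445) ≈ 4050.2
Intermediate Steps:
H(O, h) = -8 + 4*h
m = 4 (m = -8 + 4*3 = -8 + 12 = 4)
z(v, B) = v*sqrt(B**2 + v**2) (z(v, B) = sqrt(B**2 + v**2)*v = v*sqrt(B**2 + v**2))
(U(0)*(2 + 6))*z(m, -42) = (3*(2 + 6))*(4*sqrt((-42)**2 + 4**2)) = (3*8)*(4*sqrt(1764 + 16)) = 24*(4*sqrt(1780)) = 24*(4*(2*sqrt(445))) = 24*(8*sqrt(445)) = 192*sqrt(445)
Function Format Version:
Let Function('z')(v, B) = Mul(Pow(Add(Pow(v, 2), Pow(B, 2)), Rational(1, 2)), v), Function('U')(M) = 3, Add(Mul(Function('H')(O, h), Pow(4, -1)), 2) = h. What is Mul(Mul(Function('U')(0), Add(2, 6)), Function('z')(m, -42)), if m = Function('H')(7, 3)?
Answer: Mul(192, Pow(445, Rational(1, 2))) ≈ 4050.2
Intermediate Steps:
Function('H')(O, h) = Add(-8, Mul(4, h))
m = 4 (m = Add(-8, Mul(4, 3)) = Add(-8, 12) = 4)
Function('z')(v, B) = Mul(v, Pow(Add(Pow(B, 2), Pow(v, 2)), Rational(1, 2))) (Function('z')(v, B) = Mul(Pow(Add(Pow(B, 2), Pow(v, 2)), Rational(1, 2)), v) = Mul(v, Pow(Add(Pow(B, 2), Pow(v, 2)), Rational(1, 2))))
Mul(Mul(Function('U')(0), Add(2, 6)), Function('z')(m, -42)) = Mul(Mul(3, Add(2, 6)), Mul(4, Pow(Add(Pow(-42, 2), Pow(4, 2)), Rational(1, 2)))) = Mul(Mul(3, 8), Mul(4, Pow(Add(1764, 16), Rational(1, 2)))) = Mul(24, Mul(4, Pow(1780, Rational(1, 2)))) = Mul(24, Mul(4, Mul(2, Pow(445, Rational(1, 2))))) = Mul(24, Mul(8, Pow(445, Rational(1, 2)))) = Mul(192, Pow(445, Rational(1, 2)))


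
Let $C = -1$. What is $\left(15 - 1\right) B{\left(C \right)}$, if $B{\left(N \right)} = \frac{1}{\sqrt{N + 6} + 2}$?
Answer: $-28 + 14 \sqrt{5} \approx 3.305$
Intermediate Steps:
$B{\left(N \right)} = \frac{1}{2 + \sqrt{6 + N}}$ ($B{\left(N \right)} = \frac{1}{\sqrt{6 + N} + 2} = \frac{1}{2 + \sqrt{6 + N}}$)
$\left(15 - 1\right) B{\left(C \right)} = \frac{15 - 1}{2 + \sqrt{6 - 1}} = \frac{14}{2 + \sqrt{5}}$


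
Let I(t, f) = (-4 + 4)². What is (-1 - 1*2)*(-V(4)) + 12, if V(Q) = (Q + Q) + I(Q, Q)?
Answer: 36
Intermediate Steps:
I(t, f) = 0 (I(t, f) = 0² = 0)
V(Q) = 2*Q (V(Q) = (Q + Q) + 0 = 2*Q + 0 = 2*Q)
(-1 - 1*2)*(-V(4)) + 12 = (-1 - 1*2)*(-2*4) + 12 = (-1 - 2)*(-1*8) + 12 = -3*(-8) + 12 = 24 + 12 = 36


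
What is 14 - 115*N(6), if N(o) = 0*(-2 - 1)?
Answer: 14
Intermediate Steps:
N(o) = 0 (N(o) = 0*(-3) = 0)
14 - 115*N(6) = 14 - 115*0 = 14 + 0 = 14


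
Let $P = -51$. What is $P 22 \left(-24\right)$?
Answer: $26928$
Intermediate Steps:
$P 22 \left(-24\right) = \left(-51\right) 22 \left(-24\right) = \left(-1122\right) \left(-24\right) = 26928$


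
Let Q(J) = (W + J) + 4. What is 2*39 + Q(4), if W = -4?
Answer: 82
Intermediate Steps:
Q(J) = J (Q(J) = (-4 + J) + 4 = J)
2*39 + Q(4) = 2*39 + 4 = 78 + 4 = 82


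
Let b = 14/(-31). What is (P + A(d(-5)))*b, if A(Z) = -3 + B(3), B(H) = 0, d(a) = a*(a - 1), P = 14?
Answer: -154/31 ≈ -4.9677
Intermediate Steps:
d(a) = a*(-1 + a)
b = -14/31 (b = 14*(-1/31) = -14/31 ≈ -0.45161)
A(Z) = -3 (A(Z) = -3 + 0 = -3)
(P + A(d(-5)))*b = (14 - 3)*(-14/31) = 11*(-14/31) = -154/31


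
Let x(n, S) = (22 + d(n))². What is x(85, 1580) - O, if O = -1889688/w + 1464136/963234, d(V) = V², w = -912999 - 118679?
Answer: 13047655365358424167/248436831663 ≈ 5.2519e+7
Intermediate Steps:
w = -1031678
x(n, S) = (22 + n²)²
O = 832682157800/248436831663 (O = -1889688/(-1031678) + 1464136/963234 = -1889688*(-1/1031678) + 1464136*(1/963234) = 944844/515839 + 732068/481617 = 832682157800/248436831663 ≈ 3.3517)
x(85, 1580) - O = (22 + 85²)² - 1*832682157800/248436831663 = (22 + 7225)² - 832682157800/248436831663 = 7247² - 832682157800/248436831663 = 52519009 - 832682157800/248436831663 = 13047655365358424167/248436831663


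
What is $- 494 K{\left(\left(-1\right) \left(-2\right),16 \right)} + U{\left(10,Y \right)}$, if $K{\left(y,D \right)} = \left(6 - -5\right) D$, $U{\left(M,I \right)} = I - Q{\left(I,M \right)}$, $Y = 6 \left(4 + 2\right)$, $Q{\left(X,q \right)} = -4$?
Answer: $-86904$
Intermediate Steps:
$Y = 36$ ($Y = 6 \cdot 6 = 36$)
$U{\left(M,I \right)} = 4 + I$ ($U{\left(M,I \right)} = I - -4 = I + 4 = 4 + I$)
$K{\left(y,D \right)} = 11 D$ ($K{\left(y,D \right)} = \left(6 + 5\right) D = 11 D$)
$- 494 K{\left(\left(-1\right) \left(-2\right),16 \right)} + U{\left(10,Y \right)} = - 494 \cdot 11 \cdot 16 + \left(4 + 36\right) = \left(-494\right) 176 + 40 = -86944 + 40 = -86904$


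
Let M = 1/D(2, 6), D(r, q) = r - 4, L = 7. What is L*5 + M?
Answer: 69/2 ≈ 34.500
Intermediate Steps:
D(r, q) = -4 + r
M = -1/2 (M = 1/(-4 + 2) = 1/(-2) = -1/2 ≈ -0.50000)
L*5 + M = 7*5 - 1/2 = 35 - 1/2 = 69/2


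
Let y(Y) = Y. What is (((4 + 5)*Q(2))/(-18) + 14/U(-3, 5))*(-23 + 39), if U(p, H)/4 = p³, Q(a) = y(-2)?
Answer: 376/27 ≈ 13.926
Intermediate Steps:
Q(a) = -2
U(p, H) = 4*p³
(((4 + 5)*Q(2))/(-18) + 14/U(-3, 5))*(-23 + 39) = (((4 + 5)*(-2))/(-18) + 14/((4*(-3)³)))*(-23 + 39) = ((9*(-2))*(-1/18) + 14/((4*(-27))))*16 = (-18*(-1/18) + 14/(-108))*16 = (1 + 14*(-1/108))*16 = (1 - 7/54)*16 = (47/54)*16 = 376/27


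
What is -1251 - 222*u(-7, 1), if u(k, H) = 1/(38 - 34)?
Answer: -2613/2 ≈ -1306.5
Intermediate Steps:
u(k, H) = ¼ (u(k, H) = 1/4 = ¼)
-1251 - 222*u(-7, 1) = -1251 - 222*¼ = -1251 - 111/2 = -2613/2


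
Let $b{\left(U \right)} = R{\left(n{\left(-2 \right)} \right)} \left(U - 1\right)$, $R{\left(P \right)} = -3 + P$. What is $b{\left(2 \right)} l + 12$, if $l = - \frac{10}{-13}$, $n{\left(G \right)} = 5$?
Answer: $\frac{176}{13} \approx 13.538$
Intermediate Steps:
$l = \frac{10}{13}$ ($l = \left(-10\right) \left(- \frac{1}{13}\right) = \frac{10}{13} \approx 0.76923$)
$b{\left(U \right)} = -2 + 2 U$ ($b{\left(U \right)} = \left(-3 + 5\right) \left(U - 1\right) = 2 \left(-1 + U\right) = -2 + 2 U$)
$b{\left(2 \right)} l + 12 = \left(-2 + 2 \cdot 2\right) \frac{10}{13} + 12 = \left(-2 + 4\right) \frac{10}{13} + 12 = 2 \cdot \frac{10}{13} + 12 = \frac{20}{13} + 12 = \frac{176}{13}$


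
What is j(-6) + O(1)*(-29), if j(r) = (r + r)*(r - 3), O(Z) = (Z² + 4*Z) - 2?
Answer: 21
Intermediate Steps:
O(Z) = -2 + Z² + 4*Z
j(r) = 2*r*(-3 + r) (j(r) = (2*r)*(-3 + r) = 2*r*(-3 + r))
j(-6) + O(1)*(-29) = 2*(-6)*(-3 - 6) + (-2 + 1² + 4*1)*(-29) = 2*(-6)*(-9) + (-2 + 1 + 4)*(-29) = 108 + 3*(-29) = 108 - 87 = 21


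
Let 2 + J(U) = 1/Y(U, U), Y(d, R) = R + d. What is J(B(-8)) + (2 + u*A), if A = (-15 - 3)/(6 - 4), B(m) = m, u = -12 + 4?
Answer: 1151/16 ≈ 71.938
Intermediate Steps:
u = -8
A = -9 (A = -18/2 = -18*½ = -9)
J(U) = -2 + 1/(2*U) (J(U) = -2 + 1/(U + U) = -2 + 1/(2*U))
J(B(-8)) + (2 + u*A) = (-2 + (½)/(-8)) + (2 - 8*(-9)) = (-2 + (½)*(-⅛)) + (2 + 72) = (-2 - 1/16) + 74 = -33/16 + 74 = 1151/16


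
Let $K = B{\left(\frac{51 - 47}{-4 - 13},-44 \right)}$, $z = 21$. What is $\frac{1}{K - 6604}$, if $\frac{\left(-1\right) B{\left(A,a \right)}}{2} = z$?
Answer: $- \frac{1}{6646} \approx -0.00015047$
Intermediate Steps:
$B{\left(A,a \right)} = -42$ ($B{\left(A,a \right)} = \left(-2\right) 21 = -42$)
$K = -42$
$\frac{1}{K - 6604} = \frac{1}{-42 - 6604} = \frac{1}{-6646} = - \frac{1}{6646}$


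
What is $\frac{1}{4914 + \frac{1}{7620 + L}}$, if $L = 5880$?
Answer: $\frac{13500}{66339001} \approx 0.0002035$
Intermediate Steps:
$\frac{1}{4914 + \frac{1}{7620 + L}} = \frac{1}{4914 + \frac{1}{7620 + 5880}} = \frac{1}{4914 + \frac{1}{13500}} = \frac{1}{\frac{66339001}{13500}} = \frac{13500}{66339001}$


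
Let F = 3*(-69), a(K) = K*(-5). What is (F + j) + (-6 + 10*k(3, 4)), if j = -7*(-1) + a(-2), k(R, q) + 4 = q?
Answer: -196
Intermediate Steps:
a(K) = -5*K
k(R, q) = -4 + q
F = -207
j = 17 (j = -7*(-1) - 5*(-2) = 7 + 10 = 17)
(F + j) + (-6 + 10*k(3, 4)) = (-207 + 17) + (-6 + 10*(-4 + 4)) = -190 + (-6 + 10*0) = -190 + (-6 + 0) = -190 - 6 = -196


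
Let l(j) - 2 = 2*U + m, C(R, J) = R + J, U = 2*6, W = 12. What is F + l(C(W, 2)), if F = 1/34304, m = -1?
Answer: 857601/34304 ≈ 25.000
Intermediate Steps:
U = 12
C(R, J) = J + R
F = 1/34304 ≈ 2.9151e-5
l(j) = 25 (l(j) = 2 + (2*12 - 1) = 2 + (24 - 1) = 2 + 23 = 25)
F + l(C(W, 2)) = 1/34304 + 25 = 857601/34304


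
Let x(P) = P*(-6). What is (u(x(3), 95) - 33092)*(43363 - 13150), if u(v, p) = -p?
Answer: -1002678831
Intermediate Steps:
x(P) = -6*P
(u(x(3), 95) - 33092)*(43363 - 13150) = (-1*95 - 33092)*(43363 - 13150) = (-95 - 33092)*30213 = -33187*30213 = -1002678831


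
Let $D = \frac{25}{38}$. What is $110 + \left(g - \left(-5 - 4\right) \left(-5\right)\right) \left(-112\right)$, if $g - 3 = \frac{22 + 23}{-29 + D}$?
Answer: $\frac{1792066}{359} \approx 4991.8$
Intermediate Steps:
$D = \frac{25}{38}$ ($D = 25 \cdot \frac{1}{38} = \frac{25}{38} \approx 0.6579$)
$g = \frac{507}{359}$ ($g = 3 + \frac{22 + 23}{-29 + \frac{25}{38}} = 3 + \frac{45}{- \frac{1077}{38}} = 3 + 45 \left(- \frac{38}{1077}\right) = 3 - \frac{570}{359} = \frac{507}{359} \approx 1.4123$)
$110 + \left(g - \left(-5 - 4\right) \left(-5\right)\right) \left(-112\right) = 110 + \left(\frac{507}{359} - \left(-5 - 4\right) \left(-5\right)\right) \left(-112\right) = 110 + \left(\frac{507}{359} - \left(-9\right) \left(-5\right)\right) \left(-112\right) = 110 + \left(\frac{507}{359} - 45\right) \left(-112\right) = 110 - - \frac{1752576}{359} = 110 + \frac{1752576}{359} = \frac{1792066}{359}$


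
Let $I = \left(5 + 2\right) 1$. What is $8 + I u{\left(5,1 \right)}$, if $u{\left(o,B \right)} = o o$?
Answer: $183$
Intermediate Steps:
$u{\left(o,B \right)} = o^{2}$
$I = 7$ ($I = 7 \cdot 1 = 7$)
$8 + I u{\left(5,1 \right)} = 8 + 7 \cdot 5^{2} = 8 + 7 \cdot 25 = 8 + 175 = 183$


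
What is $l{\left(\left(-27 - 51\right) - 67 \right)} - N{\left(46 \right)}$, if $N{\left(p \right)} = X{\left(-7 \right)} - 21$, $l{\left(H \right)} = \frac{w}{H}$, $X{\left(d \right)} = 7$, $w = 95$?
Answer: $\frac{387}{29} \approx 13.345$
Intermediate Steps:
$l{\left(H \right)} = \frac{95}{H}$
$N{\left(p \right)} = -14$ ($N{\left(p \right)} = 7 - 21 = -14$)
$l{\left(\left(-27 - 51\right) - 67 \right)} - N{\left(46 \right)} = \frac{95}{\left(-27 - 51\right) - 67} - -14 = \frac{95}{-78 - 67} + 14 = \frac{95}{-145} + 14 = 95 \left(- \frac{1}{145}\right) + 14 = - \frac{19}{29} + 14 = \frac{387}{29}$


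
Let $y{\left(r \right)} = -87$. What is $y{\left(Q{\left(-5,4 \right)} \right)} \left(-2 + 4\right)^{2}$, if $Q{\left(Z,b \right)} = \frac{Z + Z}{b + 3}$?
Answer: $-348$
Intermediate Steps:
$Q{\left(Z,b \right)} = \frac{2 Z}{3 + b}$
$y{\left(Q{\left(-5,4 \right)} \right)} \left(-2 + 4\right)^{2} = - 87 \left(-2 + 4\right)^{2} = - 87 \cdot 2^{2} = \left(-87\right) 4 = -348$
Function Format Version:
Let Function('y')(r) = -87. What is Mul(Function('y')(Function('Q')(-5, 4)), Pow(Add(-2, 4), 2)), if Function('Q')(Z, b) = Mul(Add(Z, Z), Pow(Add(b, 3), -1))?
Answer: -348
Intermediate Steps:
Function('Q')(Z, b) = Mul(2, Z, Pow(Add(3, b), -1)) (Function('Q')(Z, b) = Mul(Mul(2, Z), Pow(Add(3, b), -1)) = Mul(2, Z, Pow(Add(3, b), -1)))
Mul(Function('y')(Function('Q')(-5, 4)), Pow(Add(-2, 4), 2)) = Mul(-87, Pow(Add(-2, 4), 2)) = Mul(-87, Pow(2, 2)) = Mul(-87, 4) = -348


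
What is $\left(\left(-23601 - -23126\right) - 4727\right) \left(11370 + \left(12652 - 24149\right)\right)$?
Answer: $660654$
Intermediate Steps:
$\left(\left(-23601 - -23126\right) - 4727\right) \left(11370 + \left(12652 - 24149\right)\right) = \left(\left(-23601 + 23126\right) - 4727\right) \left(11370 + \left(12652 - 24149\right)\right) = \left(-475 - 4727\right) \left(11370 - 11497\right) = \left(-5202\right) \left(-127\right) = 660654$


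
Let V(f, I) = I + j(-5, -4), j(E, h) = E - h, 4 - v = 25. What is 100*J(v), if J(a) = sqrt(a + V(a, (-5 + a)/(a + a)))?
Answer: 100*I*sqrt(9429)/21 ≈ 462.4*I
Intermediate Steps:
v = -21 (v = 4 - 1*25 = 4 - 25 = -21)
V(f, I) = -1 + I (V(f, I) = I + (-5 - 1*(-4)) = I + (-5 + 4) = I - 1 = -1 + I)
J(a) = sqrt(-1 + a + (-5 + a)/(2*a)) (J(a) = sqrt(a + (-1 + (-5 + a)/(a + a))) = sqrt(a + (-1 + (-5 + a)/((2*a)))) = sqrt(a + (-1 + (-5 + a)*(1/(2*a)))) = sqrt(a + (-1 + (-5 + a)/(2*a))) = sqrt(-1 + a + (-5 + a)/(2*a)))
100*J(v) = 100*(sqrt(-2 - 10/(-21) + 4*(-21))/2) = 100*(sqrt(-2 - 10*(-1/21) - 84)/2) = 100*(sqrt(-2 + 10/21 - 84)/2) = 100*(sqrt(-1796/21)/2) = 100*((2*I*sqrt(9429)/21)/2) = 100*(I*sqrt(9429)/21) = 100*I*sqrt(9429)/21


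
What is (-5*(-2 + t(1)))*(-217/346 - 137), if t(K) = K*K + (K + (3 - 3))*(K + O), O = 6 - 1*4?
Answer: 238095/173 ≈ 1376.3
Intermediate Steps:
O = 2 (O = 6 - 4 = 2)
t(K) = K² + K*(2 + K) (t(K) = K*K + (K + (3 - 3))*(K + 2) = K² + (K + 0)*(2 + K) = K² + K*(2 + K))
(-5*(-2 + t(1)))*(-217/346 - 137) = (-5*(-2 + 2*1*(1 + 1)))*(-217/346 - 137) = (-5*(-2 + 2*1*2))*(-217*1/346 - 137) = (-5*(-2 + 4))*(-217/346 - 137) = -5*2*(-47619/346) = -10*(-47619/346) = 238095/173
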